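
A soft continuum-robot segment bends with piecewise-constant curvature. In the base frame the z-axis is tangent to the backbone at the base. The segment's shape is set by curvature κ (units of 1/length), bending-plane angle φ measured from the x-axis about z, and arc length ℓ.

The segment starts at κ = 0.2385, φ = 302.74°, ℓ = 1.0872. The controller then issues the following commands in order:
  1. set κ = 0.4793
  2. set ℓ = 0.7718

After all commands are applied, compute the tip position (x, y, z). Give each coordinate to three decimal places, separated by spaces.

0.076 -0.119 0.754

initial: κ=0.2385, φ=302.74°, ℓ=1.0872
cmd 1: set κ=0.4793 → (κ,φ,ℓ)=(0.4793,302.74°,1.0872) → tip=(0.1498,-0.2329,1.0387)
cmd 2: set ℓ=0.7718 → (κ,φ,ℓ)=(0.4793,302.74°,0.7718) → tip=(0.0763,-0.1187,0.7543)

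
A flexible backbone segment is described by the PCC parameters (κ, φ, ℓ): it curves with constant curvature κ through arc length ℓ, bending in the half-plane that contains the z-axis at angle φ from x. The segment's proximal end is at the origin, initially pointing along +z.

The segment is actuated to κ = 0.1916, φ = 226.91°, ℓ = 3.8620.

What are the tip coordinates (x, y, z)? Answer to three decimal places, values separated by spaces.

-0.932 -0.997 3.519

θ = κ·ℓ = 0.1916 × 3.8620 = 0.73996 rad
ρ = (1 − cos θ)/κ = (1 − 0.73850)/0.1916 = 1.36484
z = sin θ / κ = 0.67426/0.1916 = 3.51909
x = ρ cos φ = 1.36484 × cos(226.91°) = -0.93239
y = ρ sin φ = 1.36484 × sin(226.91°) = -0.99672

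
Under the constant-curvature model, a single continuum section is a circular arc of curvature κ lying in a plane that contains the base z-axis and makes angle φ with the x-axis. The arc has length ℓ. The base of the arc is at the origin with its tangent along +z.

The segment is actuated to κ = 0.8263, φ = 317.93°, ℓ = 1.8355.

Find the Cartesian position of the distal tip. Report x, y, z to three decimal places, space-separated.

θ = κ·ℓ = 0.8263 × 1.8355 = 1.51667 rad
ρ = (1 − cos θ)/κ = (1 − 0.05410)/0.8263 = 1.14475
z = sin θ / κ = 0.99854/0.8263 = 1.20844
x = ρ cos φ = 1.14475 × cos(317.93°) = 0.84978
y = ρ sin φ = 1.14475 × sin(317.93°) = -0.76702

0.850 -0.767 1.208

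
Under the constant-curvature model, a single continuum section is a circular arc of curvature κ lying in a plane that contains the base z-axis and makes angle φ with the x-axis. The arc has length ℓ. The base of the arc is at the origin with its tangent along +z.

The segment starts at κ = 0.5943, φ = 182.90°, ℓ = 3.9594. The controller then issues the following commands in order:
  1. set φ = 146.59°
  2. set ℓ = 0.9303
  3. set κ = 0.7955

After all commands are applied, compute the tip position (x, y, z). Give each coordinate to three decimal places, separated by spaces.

-0.274 0.181 0.848

initial: κ=0.5943, φ=182.90°, ℓ=3.9594
cmd 1: set φ=146.59° → (κ,φ,ℓ)=(0.5943,146.59°,3.9594) → tip=(-2.3947,1.5796,1.1935)
cmd 2: set ℓ=0.9303 → (κ,φ,ℓ)=(0.5943,146.59°,0.9303) → tip=(-0.2093,0.1380,0.8836)
cmd 3: set κ=0.7955 → (κ,φ,ℓ)=(0.7955,146.59°,0.9303) → tip=(-0.2745,0.1811,0.8477)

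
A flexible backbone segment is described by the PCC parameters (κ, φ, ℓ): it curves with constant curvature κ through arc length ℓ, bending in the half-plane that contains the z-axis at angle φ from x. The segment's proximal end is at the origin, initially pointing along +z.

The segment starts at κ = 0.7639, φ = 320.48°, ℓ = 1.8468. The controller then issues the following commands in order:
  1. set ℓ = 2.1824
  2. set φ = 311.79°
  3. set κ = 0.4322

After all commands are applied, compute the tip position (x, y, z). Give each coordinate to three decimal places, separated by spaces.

0.637 -0.712 1.873

initial: κ=0.7639, φ=320.48°, ℓ=1.8468
cmd 1: set ℓ=2.1824 → (κ,φ,ℓ)=(0.7639,320.48°,2.1824) → tip=(1.1070,-0.9132,1.3030)
cmd 2: set φ=311.79° → (κ,φ,ℓ)=(0.7639,311.79°,2.1824) → tip=(0.9563,-1.0699,1.3030)
cmd 3: set κ=0.4322 → (κ,φ,ℓ)=(0.4322,311.79°,2.1824) → tip=(0.6365,-0.7122,1.8729)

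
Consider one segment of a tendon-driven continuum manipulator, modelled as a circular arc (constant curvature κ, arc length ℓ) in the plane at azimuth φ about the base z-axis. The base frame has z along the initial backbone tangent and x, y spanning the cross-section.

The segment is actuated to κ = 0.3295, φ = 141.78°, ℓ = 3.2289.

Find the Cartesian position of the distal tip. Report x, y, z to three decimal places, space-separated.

-1.227 0.966 2.653

θ = κ·ℓ = 0.3295 × 3.2289 = 1.06392 rad
ρ = (1 − cos θ)/κ = (1 − 0.48545)/0.3295 = 1.56162
z = sin θ / κ = 0.87427/0.3295 = 2.65331
x = ρ cos φ = 1.56162 × cos(141.78°) = -1.22687
y = ρ sin φ = 1.56162 × sin(141.78°) = 0.96615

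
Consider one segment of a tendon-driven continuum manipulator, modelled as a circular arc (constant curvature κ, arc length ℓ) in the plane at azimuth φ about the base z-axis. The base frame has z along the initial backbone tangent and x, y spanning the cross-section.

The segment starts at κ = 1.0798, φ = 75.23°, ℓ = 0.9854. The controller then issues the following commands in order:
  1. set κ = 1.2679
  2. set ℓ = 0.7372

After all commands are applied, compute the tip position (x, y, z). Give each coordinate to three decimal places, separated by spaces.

initial: κ=1.0798, φ=75.23°, ℓ=0.9854
cmd 1: set κ=1.2679 → (κ,φ,ℓ)=(1.2679,75.23°,0.9854) → tip=(0.1376,0.5217,0.7483)
cmd 2: set ℓ=0.7372 → (κ,φ,ℓ)=(1.2679,75.23°,0.7372) → tip=(0.0816,0.3096,0.6344)

0.082 0.310 0.634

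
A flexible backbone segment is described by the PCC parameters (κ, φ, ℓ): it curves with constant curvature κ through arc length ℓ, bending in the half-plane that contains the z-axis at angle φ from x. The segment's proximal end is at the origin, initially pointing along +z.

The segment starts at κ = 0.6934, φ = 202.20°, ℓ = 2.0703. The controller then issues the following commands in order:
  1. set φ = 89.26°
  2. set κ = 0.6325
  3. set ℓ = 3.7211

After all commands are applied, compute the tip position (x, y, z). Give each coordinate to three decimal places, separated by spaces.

initial: κ=0.6934, φ=202.20°, ℓ=2.0703
cmd 1: set φ=89.26° → (κ,φ,ℓ)=(0.6934,89.26°,2.0703) → tip=(0.0161,1.2476,1.4290)
cmd 2: set κ=0.6325 → (κ,φ,ℓ)=(0.6325,89.26°,2.0703) → tip=(0.0151,1.1724,1.5273)
cmd 3: set ℓ=3.7211 → (κ,φ,ℓ)=(0.6325,89.26°,3.7211) → tip=(0.0348,2.6958,1.1209)

0.035 2.696 1.121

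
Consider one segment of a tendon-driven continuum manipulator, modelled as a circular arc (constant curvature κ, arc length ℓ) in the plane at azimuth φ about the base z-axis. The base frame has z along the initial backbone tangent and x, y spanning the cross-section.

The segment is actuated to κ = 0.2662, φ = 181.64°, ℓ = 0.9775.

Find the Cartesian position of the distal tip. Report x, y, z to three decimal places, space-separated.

θ = κ·ℓ = 0.2662 × 0.9775 = 0.26021 rad
ρ = (1 − cos θ)/κ = (1 − 0.96634)/0.2662 = 0.12646
z = sin θ / κ = 0.25728/0.2662 = 0.96651
x = ρ cos φ = 0.12646 × cos(181.64°) = -0.12641
y = ρ sin φ = 0.12646 × sin(181.64°) = -0.00362

-0.126 -0.004 0.967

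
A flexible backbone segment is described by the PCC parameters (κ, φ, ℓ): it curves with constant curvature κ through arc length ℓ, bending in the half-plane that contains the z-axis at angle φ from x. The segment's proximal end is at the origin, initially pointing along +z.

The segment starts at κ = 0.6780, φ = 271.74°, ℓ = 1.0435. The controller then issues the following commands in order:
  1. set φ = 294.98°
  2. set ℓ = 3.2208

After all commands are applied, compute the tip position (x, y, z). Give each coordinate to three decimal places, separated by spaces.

0.981 -2.106 1.206

initial: κ=0.6780, φ=271.74°, ℓ=1.0435
cmd 1: set φ=294.98° → (κ,φ,ℓ)=(0.6780,294.98°,1.0435) → tip=(0.1495,-0.3209,0.9586)
cmd 2: set ℓ=3.2208 → (κ,φ,ℓ)=(0.6780,294.98°,3.2208) → tip=(0.9812,-2.1060,1.2065)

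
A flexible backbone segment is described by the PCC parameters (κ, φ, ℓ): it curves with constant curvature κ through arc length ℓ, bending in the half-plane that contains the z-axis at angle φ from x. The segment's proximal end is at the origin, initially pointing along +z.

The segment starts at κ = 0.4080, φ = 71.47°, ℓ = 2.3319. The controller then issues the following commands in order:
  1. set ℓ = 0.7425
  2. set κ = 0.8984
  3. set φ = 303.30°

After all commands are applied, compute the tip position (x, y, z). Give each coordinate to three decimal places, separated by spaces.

0.131 -0.199 0.689

initial: κ=0.4080, φ=71.47°, ℓ=2.3319
cmd 1: set ℓ=0.7425 → (κ,φ,ℓ)=(0.4080,71.47°,0.7425) → tip=(0.0355,0.1058,0.7312)
cmd 2: set κ=0.8984 → (κ,φ,ℓ)=(0.8984,71.47°,0.7425) → tip=(0.0758,0.2262,0.6886)
cmd 3: set φ=303.30° → (κ,φ,ℓ)=(0.8984,303.30°,0.7425) → tip=(0.1310,-0.1994,0.6886)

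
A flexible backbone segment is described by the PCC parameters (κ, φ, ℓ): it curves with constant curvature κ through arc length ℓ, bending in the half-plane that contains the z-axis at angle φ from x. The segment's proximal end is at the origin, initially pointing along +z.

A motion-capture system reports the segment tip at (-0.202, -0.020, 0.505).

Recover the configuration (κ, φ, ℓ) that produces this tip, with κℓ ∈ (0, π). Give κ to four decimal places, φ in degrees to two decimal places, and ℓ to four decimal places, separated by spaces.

ρ = √(x²+y²) = √(-0.202² + -0.020²) = 0.20299
φ = atan2(y, x) mod 360° = atan2(-0.020, -0.202) = 185.6544°
|p|² = ρ² + z² = 0.20299² + 0.505² = 0.29623
κ = 2ρ / |p|² = 2×0.20299 / 0.29623 = 1.37048
θ = 2·atan2(ρ, z) = 2·atan2(0.20299, 0.505) = 0.76438 rad
ℓ = θ/κ = 0.76438/1.37048 = 0.55775

1.3705 185.65 0.5577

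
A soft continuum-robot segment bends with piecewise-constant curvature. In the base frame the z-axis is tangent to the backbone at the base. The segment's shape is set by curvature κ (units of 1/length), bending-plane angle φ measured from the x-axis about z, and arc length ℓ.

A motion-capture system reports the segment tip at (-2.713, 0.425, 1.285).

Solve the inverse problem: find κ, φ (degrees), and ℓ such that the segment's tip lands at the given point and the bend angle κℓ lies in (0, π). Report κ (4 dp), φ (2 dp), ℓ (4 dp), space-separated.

0.5975 171.10 3.7930

ρ = √(x²+y²) = √(-2.713² + 0.425²) = 2.74609
φ = atan2(y, x) mod 360° = atan2(0.425, -2.713) = 171.0968°
|p|² = ρ² + z² = 2.74609² + 1.285² = 9.19222
κ = 2ρ / |p|² = 2×2.74609 / 9.19222 = 0.59748
θ = 2·atan2(ρ, z) = 2·atan2(2.74609, 1.285) = 2.26625 rad
ℓ = θ/κ = 2.26625/0.59748 = 3.79301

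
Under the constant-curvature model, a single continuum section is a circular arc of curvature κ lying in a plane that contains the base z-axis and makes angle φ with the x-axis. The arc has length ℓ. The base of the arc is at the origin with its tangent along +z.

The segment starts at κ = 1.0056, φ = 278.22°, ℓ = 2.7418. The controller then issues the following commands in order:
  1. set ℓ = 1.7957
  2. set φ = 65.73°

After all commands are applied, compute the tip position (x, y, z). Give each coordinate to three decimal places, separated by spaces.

initial: κ=1.0056, φ=278.22°, ℓ=2.7418
cmd 1: set ℓ=1.7957 → (κ,φ,ℓ)=(1.0056,278.22°,1.7957) → tip=(0.1753,-1.2133,0.9671)
cmd 2: set φ=65.73° → (κ,φ,ℓ)=(1.0056,65.73°,1.7957) → tip=(0.5039,1.1176,0.9671)

0.504 1.118 0.967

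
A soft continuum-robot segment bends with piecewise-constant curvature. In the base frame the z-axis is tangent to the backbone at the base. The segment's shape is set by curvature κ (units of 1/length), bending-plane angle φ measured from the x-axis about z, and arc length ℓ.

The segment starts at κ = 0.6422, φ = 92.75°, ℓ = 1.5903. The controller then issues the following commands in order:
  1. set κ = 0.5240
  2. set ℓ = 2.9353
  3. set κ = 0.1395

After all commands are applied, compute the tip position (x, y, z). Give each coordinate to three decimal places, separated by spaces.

-0.028 0.592 2.854

initial: κ=0.6422, φ=92.75°, ℓ=1.5903
cmd 1: set κ=0.5240 → (κ,φ,ℓ)=(0.5240,92.75°,1.5903) → tip=(-0.0300,0.6244,1.4125)
cmd 2: set ℓ=2.9353 → (κ,φ,ℓ)=(0.5240,92.75°,2.9353) → tip=(-0.0886,1.8439,1.9074)
cmd 3: set κ=0.1395 → (κ,φ,ℓ)=(0.1395,92.75°,2.9353) → tip=(-0.0284,0.5919,2.8540)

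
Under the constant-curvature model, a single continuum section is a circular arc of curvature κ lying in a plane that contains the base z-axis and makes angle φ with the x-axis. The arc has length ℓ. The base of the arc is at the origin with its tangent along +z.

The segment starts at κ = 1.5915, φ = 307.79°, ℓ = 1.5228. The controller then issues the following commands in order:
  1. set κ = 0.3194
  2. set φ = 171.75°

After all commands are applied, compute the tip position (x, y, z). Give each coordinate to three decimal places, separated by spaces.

-0.359 0.052 1.463

initial: κ=1.5915, φ=307.79°, ℓ=1.5228
cmd 1: set κ=0.3194 → (κ,φ,ℓ)=(0.3194,307.79°,1.5228) → tip=(0.2225,-0.2869,1.4635)
cmd 2: set φ=171.75° → (κ,φ,ℓ)=(0.3194,171.75°,1.5228) → tip=(-0.3593,0.0521,1.4635)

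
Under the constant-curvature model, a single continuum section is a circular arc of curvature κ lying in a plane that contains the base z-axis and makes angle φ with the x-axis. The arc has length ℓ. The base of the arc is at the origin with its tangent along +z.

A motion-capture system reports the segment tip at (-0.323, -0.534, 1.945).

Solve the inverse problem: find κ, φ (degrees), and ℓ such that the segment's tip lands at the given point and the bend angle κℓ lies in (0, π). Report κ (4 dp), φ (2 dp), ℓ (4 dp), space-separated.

ρ = √(x²+y²) = √(-0.323² + -0.534²) = 0.62409
φ = atan2(y, x) mod 360° = atan2(-0.534, -0.323) = 238.8316°
|p|² = ρ² + z² = 0.62409² + 1.945² = 4.17251
κ = 2ρ / |p|² = 2×0.62409 / 4.17251 = 0.29914
θ = 2·atan2(ρ, z) = 2·atan2(0.62409, 1.945) = 0.62098 rad
ℓ = θ/κ = 0.62098/0.29914 = 2.07587

0.2991 238.83 2.0759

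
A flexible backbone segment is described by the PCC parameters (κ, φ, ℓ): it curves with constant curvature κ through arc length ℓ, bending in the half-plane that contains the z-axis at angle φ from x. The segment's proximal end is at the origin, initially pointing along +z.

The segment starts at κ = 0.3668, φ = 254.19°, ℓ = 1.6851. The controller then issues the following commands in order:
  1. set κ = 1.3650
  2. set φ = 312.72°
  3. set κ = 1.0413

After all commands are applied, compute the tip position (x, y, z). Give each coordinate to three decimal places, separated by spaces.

0.771 -0.835 0.944

initial: κ=0.3668, φ=254.19°, ℓ=1.6851
cmd 1: set κ=1.3650 → (κ,φ,ℓ)=(1.3650,254.19°,1.6851) → tip=(-0.3326,-1.1746,0.5462)
cmd 2: set φ=312.72° → (κ,φ,ℓ)=(1.3650,312.72°,1.6851) → tip=(0.8282,-0.8969,0.5462)
cmd 3: set κ=1.0413 → (κ,φ,ℓ)=(1.0413,312.72°,1.6851) → tip=(0.7706,-0.8346,0.9441)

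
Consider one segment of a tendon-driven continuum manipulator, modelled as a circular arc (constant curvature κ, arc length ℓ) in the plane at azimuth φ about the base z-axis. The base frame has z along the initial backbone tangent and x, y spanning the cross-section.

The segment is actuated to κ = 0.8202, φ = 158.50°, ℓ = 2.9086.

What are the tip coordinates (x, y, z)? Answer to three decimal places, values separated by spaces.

-1.960 0.772 0.836

θ = κ·ℓ = 0.8202 × 2.9086 = 2.38563 rad
ρ = (1 − cos θ)/κ = (1 − -0.72761)/0.8202 = 2.10633
z = sin θ / κ = 0.68599/0.8202 = 0.83637
x = ρ cos φ = 2.10633 × cos(158.50°) = -1.95977
y = ρ sin φ = 2.10633 × sin(158.50°) = 0.77197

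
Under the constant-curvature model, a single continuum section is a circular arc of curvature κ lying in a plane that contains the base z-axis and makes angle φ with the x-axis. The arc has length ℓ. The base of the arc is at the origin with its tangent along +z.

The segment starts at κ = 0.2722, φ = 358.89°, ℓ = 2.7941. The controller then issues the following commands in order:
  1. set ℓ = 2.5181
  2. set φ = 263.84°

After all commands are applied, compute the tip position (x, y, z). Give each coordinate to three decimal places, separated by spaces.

-0.089 -0.825 2.326

initial: κ=0.2722, φ=358.89°, ℓ=2.7941
cmd 1: set ℓ=2.5181 → (κ,φ,ℓ)=(0.2722,358.89°,2.5181) → tip=(0.8296,-0.0161,2.3255)
cmd 2: set φ=263.84° → (κ,φ,ℓ)=(0.2722,263.84°,2.5181) → tip=(-0.0890,-0.8249,2.3255)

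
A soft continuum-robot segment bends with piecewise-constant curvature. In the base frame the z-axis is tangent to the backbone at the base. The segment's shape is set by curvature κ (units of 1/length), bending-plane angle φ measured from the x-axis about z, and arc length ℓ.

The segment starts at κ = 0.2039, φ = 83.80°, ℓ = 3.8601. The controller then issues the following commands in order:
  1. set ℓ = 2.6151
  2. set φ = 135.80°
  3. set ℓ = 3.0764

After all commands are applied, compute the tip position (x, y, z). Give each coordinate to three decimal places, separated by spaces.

initial: κ=0.2039, φ=83.80°, ℓ=3.8601
cmd 1: set ℓ=2.6151 → (κ,φ,ℓ)=(0.2039,83.80°,2.6151) → tip=(0.0735,0.6769,2.4929)
cmd 2: set φ=135.80° → (κ,φ,ℓ)=(0.2039,135.80°,2.6151) → tip=(-0.4881,0.4747,2.4929)
cmd 3: set ℓ=3.0764 → (κ,φ,ℓ)=(0.2039,135.80°,3.0764) → tip=(-0.6693,0.6509,2.8786)

-0.669 0.651 2.879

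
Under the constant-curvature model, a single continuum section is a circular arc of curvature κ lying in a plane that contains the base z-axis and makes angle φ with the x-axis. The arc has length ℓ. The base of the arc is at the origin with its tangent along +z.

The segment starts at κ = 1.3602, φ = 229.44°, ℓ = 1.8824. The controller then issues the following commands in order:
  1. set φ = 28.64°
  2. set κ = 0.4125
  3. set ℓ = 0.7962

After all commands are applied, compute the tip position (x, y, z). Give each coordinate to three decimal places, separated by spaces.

initial: κ=1.3602, φ=229.44°, ℓ=1.8824
cmd 1: set φ=28.64° → (κ,φ,ℓ)=(1.3602,28.64°,1.8824) → tip=(1.1845,0.6469,0.4036)
cmd 2: set κ=0.4125 → (κ,φ,ℓ)=(0.4125,28.64°,1.8824) → tip=(0.6098,0.3330,1.6989)
cmd 3: set ℓ=0.7962 → (κ,φ,ℓ)=(0.4125,28.64°,0.7962) → tip=(0.1137,0.0621,0.7820)

0.114 0.062 0.782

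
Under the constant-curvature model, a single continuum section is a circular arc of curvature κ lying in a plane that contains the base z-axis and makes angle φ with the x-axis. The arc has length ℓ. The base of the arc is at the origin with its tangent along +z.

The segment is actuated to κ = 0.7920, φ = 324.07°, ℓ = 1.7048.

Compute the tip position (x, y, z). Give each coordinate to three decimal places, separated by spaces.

θ = κ·ℓ = 0.7920 × 1.7048 = 1.35020 rad
ρ = (1 − cos θ)/κ = (1 − 0.21881)/0.7920 = 0.98635
z = sin θ / κ = 0.97577/0.7920 = 1.23203
x = ρ cos φ = 0.98635 × cos(324.07°) = 0.79868
y = ρ sin φ = 0.98635 × sin(324.07°) = -0.57879

0.799 -0.579 1.232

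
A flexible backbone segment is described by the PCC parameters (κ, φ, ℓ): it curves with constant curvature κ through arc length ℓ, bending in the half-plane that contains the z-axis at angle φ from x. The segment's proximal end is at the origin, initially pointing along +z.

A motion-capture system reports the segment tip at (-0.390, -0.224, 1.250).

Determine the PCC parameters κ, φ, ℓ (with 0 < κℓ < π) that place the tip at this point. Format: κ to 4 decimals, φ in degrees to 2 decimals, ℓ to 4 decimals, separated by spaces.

ρ = √(x²+y²) = √(-0.390² + -0.224²) = 0.44975
φ = atan2(y, x) mod 360° = atan2(-0.224, -0.390) = 209.8713°
|p|² = ρ² + z² = 0.44975² + 1.250² = 1.76478
κ = 2ρ / |p|² = 2×0.44975 / 1.76478 = 0.50970
θ = 2·atan2(ρ, z) = 2·atan2(0.44975, 1.250) = 0.69076 rad
ℓ = θ/κ = 0.69076/0.50970 = 1.35523

0.5097 209.87 1.3552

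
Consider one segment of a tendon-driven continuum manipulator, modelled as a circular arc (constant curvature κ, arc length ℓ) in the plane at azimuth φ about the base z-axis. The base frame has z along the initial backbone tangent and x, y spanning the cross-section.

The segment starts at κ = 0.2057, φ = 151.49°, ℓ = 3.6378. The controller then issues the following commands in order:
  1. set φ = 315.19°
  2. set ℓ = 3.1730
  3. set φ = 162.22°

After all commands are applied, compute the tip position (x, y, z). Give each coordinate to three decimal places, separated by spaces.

-0.952 0.305 2.952

initial: κ=0.2057, φ=151.49°, ℓ=3.6378
cmd 1: set φ=315.19° → (κ,φ,ℓ)=(0.2057,315.19°,3.6378) → tip=(0.9214,-0.9153,3.3077)
cmd 2: set ℓ=3.1730 → (κ,φ,ℓ)=(0.2057,315.19°,3.1730) → tip=(0.7089,-0.7042,2.9525)
cmd 3: set φ=162.22° → (κ,φ,ℓ)=(0.2057,162.22°,3.1730) → tip=(-0.9515,0.3051,2.9525)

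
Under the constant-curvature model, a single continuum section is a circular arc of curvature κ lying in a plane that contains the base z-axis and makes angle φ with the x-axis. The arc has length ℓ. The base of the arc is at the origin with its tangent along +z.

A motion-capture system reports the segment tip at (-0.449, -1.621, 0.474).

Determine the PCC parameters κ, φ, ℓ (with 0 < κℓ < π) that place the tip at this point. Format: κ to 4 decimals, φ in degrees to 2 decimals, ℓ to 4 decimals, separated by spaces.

ρ = √(x²+y²) = √(-0.449² + -1.621²) = 1.68204
φ = atan2(y, x) mod 360° = atan2(-1.621, -0.449) = 254.5178°
|p|² = ρ² + z² = 1.68204² + 0.474² = 3.05392
κ = 2ρ / |p|² = 2×1.68204 / 3.05392 = 1.10156
θ = 2·atan2(ρ, z) = 2·atan2(1.68204, 0.474) = 2.59224 rad
ℓ = θ/κ = 2.59224/1.10156 = 2.35324

1.1016 254.52 2.3532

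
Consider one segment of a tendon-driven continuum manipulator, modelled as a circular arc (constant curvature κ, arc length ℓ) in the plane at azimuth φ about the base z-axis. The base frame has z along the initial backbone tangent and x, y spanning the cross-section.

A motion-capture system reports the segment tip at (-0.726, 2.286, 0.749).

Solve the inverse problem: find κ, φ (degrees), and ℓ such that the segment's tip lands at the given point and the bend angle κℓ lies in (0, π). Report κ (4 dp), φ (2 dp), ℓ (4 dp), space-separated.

0.7598 107.62 3.3382

ρ = √(x²+y²) = √(-0.726² + 2.286²) = 2.39851
φ = atan2(y, x) mod 360° = atan2(2.286, -0.726) = 107.6191°
|p|² = ρ² + z² = 2.39851² + 0.749² = 6.31387
κ = 2ρ / |p|² = 2×2.39851 / 6.31387 = 0.75976
θ = 2·atan2(ρ, z) = 2·atan2(2.39851, 0.749) = 2.53623 rad
ℓ = θ/κ = 2.53623/0.75976 = 3.33820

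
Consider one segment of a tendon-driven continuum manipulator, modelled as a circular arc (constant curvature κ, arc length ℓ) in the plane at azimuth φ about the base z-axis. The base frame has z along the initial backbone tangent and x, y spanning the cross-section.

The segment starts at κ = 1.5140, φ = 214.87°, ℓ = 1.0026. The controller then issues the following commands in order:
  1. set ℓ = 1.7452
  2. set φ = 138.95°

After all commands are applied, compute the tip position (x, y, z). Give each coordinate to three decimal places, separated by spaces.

-0.935 0.815 0.316

initial: κ=1.5140, φ=214.87°, ℓ=1.0026
cmd 1: set ℓ=1.7452 → (κ,φ,ℓ)=(1.5140,214.87°,1.7452) → tip=(-1.0176,-0.7091,0.3163)
cmd 2: set φ=138.95° → (κ,φ,ℓ)=(1.5140,138.95°,1.7452) → tip=(-0.9354,0.8146,0.3163)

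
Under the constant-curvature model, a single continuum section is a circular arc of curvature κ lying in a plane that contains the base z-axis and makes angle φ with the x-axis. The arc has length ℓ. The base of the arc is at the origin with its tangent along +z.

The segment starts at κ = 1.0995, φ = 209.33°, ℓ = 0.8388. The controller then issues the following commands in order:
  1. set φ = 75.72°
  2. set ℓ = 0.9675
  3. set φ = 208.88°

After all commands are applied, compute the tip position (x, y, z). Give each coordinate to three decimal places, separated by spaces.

initial: κ=1.0995, φ=209.33°, ℓ=0.8388
cmd 1: set φ=75.72° → (κ,φ,ℓ)=(1.0995,75.72°,0.8388) → tip=(0.0888,0.3490,0.7248)
cmd 2: set ℓ=0.9675 → (κ,φ,ℓ)=(1.0995,75.72°,0.9675) → tip=(0.1154,0.4534,0.7951)
cmd 3: set φ=208.88° → (κ,φ,ℓ)=(1.0995,208.88°,0.9675) → tip=(-0.4097,-0.2260,0.7951)

-0.410 -0.226 0.795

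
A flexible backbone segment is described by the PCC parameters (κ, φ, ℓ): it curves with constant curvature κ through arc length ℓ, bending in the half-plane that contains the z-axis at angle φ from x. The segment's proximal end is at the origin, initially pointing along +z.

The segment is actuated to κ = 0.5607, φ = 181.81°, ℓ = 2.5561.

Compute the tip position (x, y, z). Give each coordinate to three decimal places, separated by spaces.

-1.538 -0.049 1.767

θ = κ·ℓ = 0.5607 × 2.5561 = 1.43321 rad
ρ = (1 − cos θ)/κ = (1 − 0.13716)/0.5607 = 1.53887
z = sin θ / κ = 0.99055/0.5607 = 1.76663
x = ρ cos φ = 1.53887 × cos(181.81°) = -1.53810
y = ρ sin φ = 1.53887 × sin(181.81°) = -0.04861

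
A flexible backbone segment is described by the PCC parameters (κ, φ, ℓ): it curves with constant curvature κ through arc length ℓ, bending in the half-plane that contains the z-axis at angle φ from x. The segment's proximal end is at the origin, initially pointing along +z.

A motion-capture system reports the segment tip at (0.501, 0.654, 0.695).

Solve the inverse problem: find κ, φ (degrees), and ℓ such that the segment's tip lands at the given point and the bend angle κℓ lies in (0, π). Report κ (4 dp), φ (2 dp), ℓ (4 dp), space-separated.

ρ = √(x²+y²) = √(0.501² + 0.654²) = 0.82384
φ = atan2(y, x) mod 360° = atan2(0.654, 0.501) = 52.5459°
|p|² = ρ² + z² = 0.82384² + 0.695² = 1.16174
κ = 2ρ / |p|² = 2×0.82384 / 1.16174 = 1.41829
θ = 2·atan2(ρ, z) = 2·atan2(0.82384, 0.695) = 1.74005 rad
ℓ = θ/κ = 1.74005/1.41829 = 1.22687

1.4183 52.55 1.2269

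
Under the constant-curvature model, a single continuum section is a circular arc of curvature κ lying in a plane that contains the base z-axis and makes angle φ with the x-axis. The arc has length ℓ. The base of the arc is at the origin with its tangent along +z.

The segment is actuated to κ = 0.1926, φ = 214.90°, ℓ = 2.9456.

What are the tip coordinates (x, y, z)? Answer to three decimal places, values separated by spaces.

θ = κ·ℓ = 0.1926 × 2.9456 = 0.56732 rad
ρ = (1 − cos θ)/κ = (1 − 0.84334)/0.1926 = 0.81338
z = sin θ / κ = 0.53738/0.1926 = 2.79011
x = ρ cos φ = 0.81338 × cos(214.90°) = -0.66710
y = ρ sin φ = 0.81338 × sin(214.90°) = -0.46537

-0.667 -0.465 2.790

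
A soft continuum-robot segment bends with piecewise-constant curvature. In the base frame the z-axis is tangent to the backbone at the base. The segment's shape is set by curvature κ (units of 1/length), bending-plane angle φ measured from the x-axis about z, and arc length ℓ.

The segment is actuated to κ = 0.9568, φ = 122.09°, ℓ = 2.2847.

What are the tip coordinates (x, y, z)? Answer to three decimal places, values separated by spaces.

-0.876 1.396 0.854

θ = κ·ℓ = 0.9568 × 2.2847 = 2.18600 rad
ρ = (1 − cos θ)/κ = (1 − -0.57713)/0.9568 = 1.64833
z = sin θ / κ = 0.81666/0.9568 = 0.85353
x = ρ cos φ = 1.64833 × cos(122.09°) = -0.87568
y = ρ sin φ = 1.64833 × sin(122.09°) = 1.39649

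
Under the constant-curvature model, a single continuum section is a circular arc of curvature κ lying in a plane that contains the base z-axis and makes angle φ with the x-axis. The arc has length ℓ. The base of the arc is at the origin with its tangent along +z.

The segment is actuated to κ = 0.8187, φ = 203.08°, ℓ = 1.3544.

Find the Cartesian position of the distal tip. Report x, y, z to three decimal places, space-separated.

θ = κ·ℓ = 0.8187 × 1.3544 = 1.10885 rad
ρ = (1 − cos θ)/κ = (1 − 0.44569)/0.8187 = 0.67706
z = sin θ / κ = 0.89519/0.8187 = 1.09342
x = ρ cos φ = 0.67706 × cos(203.08°) = -0.62286
y = ρ sin φ = 0.67706 × sin(203.08°) = -0.26542

-0.623 -0.265 1.093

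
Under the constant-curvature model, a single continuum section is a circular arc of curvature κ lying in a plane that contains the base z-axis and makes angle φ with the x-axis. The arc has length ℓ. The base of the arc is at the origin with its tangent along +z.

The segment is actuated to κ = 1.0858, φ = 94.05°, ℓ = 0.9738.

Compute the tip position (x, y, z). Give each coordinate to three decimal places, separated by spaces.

-0.033 0.467 0.802

θ = κ·ℓ = 1.0858 × 0.9738 = 1.05735 rad
ρ = (1 − cos θ)/κ = (1 − 0.49118)/1.0858 = 0.46861
z = sin θ / κ = 0.87106/1.0858 = 0.80223
x = ρ cos φ = 0.46861 × cos(94.05°) = -0.03310
y = ρ sin φ = 0.46861 × sin(94.05°) = 0.46744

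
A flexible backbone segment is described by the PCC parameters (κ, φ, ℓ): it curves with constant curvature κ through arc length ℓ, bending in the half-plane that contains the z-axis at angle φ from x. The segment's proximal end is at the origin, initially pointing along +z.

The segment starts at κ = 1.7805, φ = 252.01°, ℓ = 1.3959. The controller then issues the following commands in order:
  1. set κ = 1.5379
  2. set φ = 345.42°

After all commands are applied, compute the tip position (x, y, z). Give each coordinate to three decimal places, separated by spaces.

0.972 -0.253 0.545

initial: κ=1.7805, φ=252.01°, ℓ=1.3959
cmd 1: set κ=1.5379 → (κ,φ,ℓ)=(1.5379,252.01°,1.3959) → tip=(-0.3102,-0.9553,0.5453)
cmd 2: set φ=345.42° → (κ,φ,ℓ)=(1.5379,345.42°,1.3959) → tip=(0.9720,-0.2528,0.5453)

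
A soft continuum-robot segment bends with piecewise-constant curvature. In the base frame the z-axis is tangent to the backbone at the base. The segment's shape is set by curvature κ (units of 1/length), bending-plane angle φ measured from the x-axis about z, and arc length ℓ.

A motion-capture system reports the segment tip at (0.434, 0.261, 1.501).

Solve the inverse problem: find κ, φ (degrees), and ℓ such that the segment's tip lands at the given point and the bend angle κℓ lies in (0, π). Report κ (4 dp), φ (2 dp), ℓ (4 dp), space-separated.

ρ = √(x²+y²) = √(0.434² + 0.261²) = 0.50644
φ = atan2(y, x) mod 360° = atan2(0.261, 0.434) = 31.0220°
|p|² = ρ² + z² = 0.50644² + 1.501² = 2.50948
κ = 2ρ / |p|² = 2×0.50644 / 2.50948 = 0.40362
θ = 2·atan2(ρ, z) = 2·atan2(0.50644, 1.501) = 0.65081 rad
ℓ = θ/κ = 0.65081/0.40362 = 1.61244

0.4036 31.02 1.6124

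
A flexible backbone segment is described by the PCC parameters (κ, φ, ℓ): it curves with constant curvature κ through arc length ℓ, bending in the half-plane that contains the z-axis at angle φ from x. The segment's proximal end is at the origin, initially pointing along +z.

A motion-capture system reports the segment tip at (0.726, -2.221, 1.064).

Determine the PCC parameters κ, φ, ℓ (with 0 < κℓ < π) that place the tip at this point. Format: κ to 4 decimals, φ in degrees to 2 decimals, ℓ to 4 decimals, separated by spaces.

0.7089 288.10 3.2260

ρ = √(x²+y²) = √(0.726² + -2.221²) = 2.33665
φ = atan2(y, x) mod 360° = atan2(-2.221, 0.726) = 288.1015°
|p|² = ρ² + z² = 2.33665² + 1.064² = 6.59201
κ = 2ρ / |p|² = 2×2.33665 / 6.59201 = 0.70893
θ = 2·atan2(ρ, z) = 2·atan2(2.33665, 1.064) = 2.28700 rad
ℓ = θ/κ = 2.28700/0.70893 = 3.22597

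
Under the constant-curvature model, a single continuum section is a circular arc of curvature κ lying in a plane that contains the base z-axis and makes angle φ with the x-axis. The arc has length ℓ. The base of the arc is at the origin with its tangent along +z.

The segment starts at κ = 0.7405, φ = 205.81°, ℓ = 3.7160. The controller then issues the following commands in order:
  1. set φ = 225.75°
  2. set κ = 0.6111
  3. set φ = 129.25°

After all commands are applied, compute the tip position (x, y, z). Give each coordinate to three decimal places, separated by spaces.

-1.702 2.084 1.252

initial: κ=0.7405, φ=205.81°, ℓ=3.7160
cmd 1: set φ=225.75° → (κ,φ,ℓ)=(0.7405,225.75°,3.7160) → tip=(-1.8139,-1.8620,0.5133)
cmd 2: set κ=0.6111 → (κ,φ,ℓ)=(0.6111,225.75°,3.7160) → tip=(-1.8775,-1.9273,1.2515)
cmd 3: set φ=129.25° → (κ,φ,ℓ)=(0.6111,129.25°,3.7160) → tip=(-1.7024,2.0836,1.2515)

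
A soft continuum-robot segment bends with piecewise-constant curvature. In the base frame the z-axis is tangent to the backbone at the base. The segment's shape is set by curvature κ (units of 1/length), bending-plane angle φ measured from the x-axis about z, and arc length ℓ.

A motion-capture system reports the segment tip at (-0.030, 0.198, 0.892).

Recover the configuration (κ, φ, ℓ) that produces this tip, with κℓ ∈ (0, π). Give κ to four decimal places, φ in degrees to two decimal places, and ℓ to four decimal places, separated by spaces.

ρ = √(x²+y²) = √(-0.030² + 0.198²) = 0.20026
φ = atan2(y, x) mod 360° = atan2(0.198, -0.030) = 98.6156°
|p|² = ρ² + z² = 0.20026² + 0.892² = 0.83577
κ = 2ρ / |p|² = 2×0.20026 / 0.83577 = 0.47922
θ = 2·atan2(ρ, z) = 2·atan2(0.20026, 0.892) = 0.44169 rad
ℓ = θ/κ = 0.44169/0.47922 = 0.92168

0.4792 98.62 0.9217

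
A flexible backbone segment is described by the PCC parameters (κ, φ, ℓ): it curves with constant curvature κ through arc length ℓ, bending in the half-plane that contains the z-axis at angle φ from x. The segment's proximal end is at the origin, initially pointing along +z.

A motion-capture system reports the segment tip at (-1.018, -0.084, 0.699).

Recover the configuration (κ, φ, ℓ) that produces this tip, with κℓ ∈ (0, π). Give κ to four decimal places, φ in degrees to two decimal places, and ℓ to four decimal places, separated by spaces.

1.3335 184.72 1.4558

ρ = √(x²+y²) = √(-1.018² + -0.084²) = 1.02146
φ = atan2(y, x) mod 360° = atan2(-0.084, -1.018) = 184.7171°
|p|² = ρ² + z² = 1.02146² + 0.699² = 1.53198
κ = 2ρ / |p|² = 2×1.02146 / 1.53198 = 1.33351
θ = 2·atan2(ρ, z) = 2·atan2(1.02146, 0.699) = 1.94135 rad
ℓ = θ/κ = 1.94135/1.33351 = 1.45581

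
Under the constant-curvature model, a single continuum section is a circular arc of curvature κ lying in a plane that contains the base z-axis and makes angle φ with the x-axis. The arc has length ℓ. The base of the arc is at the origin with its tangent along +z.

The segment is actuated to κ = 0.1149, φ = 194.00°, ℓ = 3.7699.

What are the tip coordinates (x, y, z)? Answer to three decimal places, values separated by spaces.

θ = κ·ℓ = 0.1149 × 3.7699 = 0.43316 rad
ρ = (1 − cos θ)/κ = (1 − 0.90764)/0.1149 = 0.80380
z = sin θ / κ = 0.41974/0.1149 = 3.65311
x = ρ cos φ = 0.80380 × cos(194.00°) = -0.77992
y = ρ sin φ = 0.80380 × sin(194.00°) = -0.19446

-0.780 -0.194 3.653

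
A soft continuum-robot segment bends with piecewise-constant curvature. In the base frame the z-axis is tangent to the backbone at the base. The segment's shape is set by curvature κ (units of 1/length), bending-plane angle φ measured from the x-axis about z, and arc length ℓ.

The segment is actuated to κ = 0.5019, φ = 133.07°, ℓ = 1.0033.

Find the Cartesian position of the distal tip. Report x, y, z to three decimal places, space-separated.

θ = κ·ℓ = 0.5019 × 1.0033 = 0.50356 rad
ρ = (1 − cos θ)/κ = (1 − 0.87587)/0.5019 = 0.24732
z = sin θ / κ = 0.48254/0.5019 = 0.96143
x = ρ cos φ = 0.24732 × cos(133.07°) = -0.16889
y = ρ sin φ = 0.24732 × sin(133.07°) = 0.18067

-0.169 0.181 0.961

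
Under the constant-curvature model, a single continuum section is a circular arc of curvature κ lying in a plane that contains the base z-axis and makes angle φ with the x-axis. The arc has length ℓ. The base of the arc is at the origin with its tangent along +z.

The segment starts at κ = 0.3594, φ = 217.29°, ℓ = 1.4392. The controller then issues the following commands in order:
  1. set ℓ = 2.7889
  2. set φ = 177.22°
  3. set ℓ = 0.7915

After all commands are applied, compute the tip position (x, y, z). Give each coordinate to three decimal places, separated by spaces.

initial: κ=0.3594, φ=217.29°, ℓ=1.4392
cmd 1: set ℓ=2.7889 → (κ,φ,ℓ)=(0.3594,217.29°,2.7889) → tip=(-1.0219,-0.7782,2.3448)
cmd 2: set φ=177.22° → (κ,φ,ℓ)=(0.3594,177.22°,2.7889) → tip=(-1.2830,0.0623,2.3448)
cmd 3: set ℓ=0.7915 → (κ,φ,ℓ)=(0.3594,177.22°,0.7915) → tip=(-0.1117,0.0054,0.7809)

-0.112 0.005 0.781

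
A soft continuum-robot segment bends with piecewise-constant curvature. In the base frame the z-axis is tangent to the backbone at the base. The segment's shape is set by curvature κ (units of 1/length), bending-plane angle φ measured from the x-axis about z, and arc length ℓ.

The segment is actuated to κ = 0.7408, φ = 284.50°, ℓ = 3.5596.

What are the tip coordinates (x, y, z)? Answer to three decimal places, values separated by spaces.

θ = κ·ℓ = 0.7408 × 3.5596 = 2.63695 rad
ρ = (1 − cos θ)/κ = (1 − -0.87535)/0.7408 = 2.53152
z = sin θ / κ = 0.48349/0.7408 = 0.65266
x = ρ cos φ = 2.53152 × cos(284.50°) = 0.63384
y = ρ sin φ = 2.53152 × sin(284.50°) = -2.45088

0.634 -2.451 0.653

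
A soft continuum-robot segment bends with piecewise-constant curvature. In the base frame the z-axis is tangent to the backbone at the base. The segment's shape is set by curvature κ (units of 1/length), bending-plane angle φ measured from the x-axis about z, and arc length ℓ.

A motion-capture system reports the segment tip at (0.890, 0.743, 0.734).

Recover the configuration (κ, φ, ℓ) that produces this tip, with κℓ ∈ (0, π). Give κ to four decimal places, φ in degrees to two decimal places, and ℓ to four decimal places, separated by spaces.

ρ = √(x²+y²) = √(0.890² + 0.743²) = 1.15937
φ = atan2(y, x) mod 360° = atan2(0.743, 0.890) = 39.8562°
|p|² = ρ² + z² = 1.15937² + 0.734² = 1.88291
κ = 2ρ / |p|² = 2×1.15937 / 1.88291 = 1.23147
θ = 2·atan2(ρ, z) = 2·atan2(1.15937, 0.734) = 2.01279 rad
ℓ = θ/κ = 2.01279/1.23147 = 1.63445

1.2315 39.86 1.6345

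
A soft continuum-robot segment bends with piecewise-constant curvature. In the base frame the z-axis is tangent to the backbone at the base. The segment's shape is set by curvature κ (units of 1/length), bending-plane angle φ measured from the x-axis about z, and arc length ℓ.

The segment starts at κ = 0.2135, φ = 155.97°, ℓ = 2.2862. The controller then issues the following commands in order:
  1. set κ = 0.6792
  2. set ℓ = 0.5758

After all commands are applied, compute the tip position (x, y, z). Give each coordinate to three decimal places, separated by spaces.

initial: κ=0.2135, φ=155.97°, ℓ=2.2862
cmd 1: set κ=0.6792 → (κ,φ,ℓ)=(0.6792,155.97°,2.2862) → tip=(-1.3205,0.5888,1.4721)
cmd 2: set ℓ=0.5758 → (κ,φ,ℓ)=(0.6792,155.97°,0.5758) → tip=(-0.1015,0.0453,0.5612)

-0.102 0.045 0.561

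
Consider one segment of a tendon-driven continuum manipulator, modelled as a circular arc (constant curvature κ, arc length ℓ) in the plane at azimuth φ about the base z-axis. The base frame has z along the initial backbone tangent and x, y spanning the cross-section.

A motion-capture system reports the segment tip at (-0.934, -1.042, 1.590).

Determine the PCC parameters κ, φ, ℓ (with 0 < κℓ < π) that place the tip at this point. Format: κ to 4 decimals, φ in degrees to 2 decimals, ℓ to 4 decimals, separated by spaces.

ρ = √(x²+y²) = √(-0.934² + -1.042²) = 1.39933
φ = atan2(y, x) mod 360° = atan2(-1.042, -0.934) = 228.1284°
|p|² = ρ² + z² = 1.39933² + 1.590² = 4.48622
κ = 2ρ / |p|² = 2×1.39933 / 4.48622 = 0.62383
θ = 2·atan2(ρ, z) = 2·atan2(1.39933, 1.590) = 1.44340 rad
ℓ = θ/κ = 1.44340/0.62383 = 2.31376

0.6238 228.13 2.3138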